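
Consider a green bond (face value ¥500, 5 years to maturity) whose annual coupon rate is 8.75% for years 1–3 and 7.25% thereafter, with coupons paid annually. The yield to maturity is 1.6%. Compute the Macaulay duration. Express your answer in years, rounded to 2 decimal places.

4.37 years

Periodic yield y = 0.016. Discount each cash flow and weight by its year:
  t   CF        PV=CF/(1+0.016)^t    t·PV
  1        43.75        43.0610        43.0610
  2        43.75        42.3829        84.7658
  3        43.75        41.7155       125.1464
  4        36.25        34.0199       136.0796
  5       536.25       495.3347     2,476.6736
  Σ                    656.5140     2,865.7264
Price P = Σ PV = 656.5140.
Macaulay duration = Σ(t·PV) / P = 2,865.7264 / 656.5140 = 4.36507 years.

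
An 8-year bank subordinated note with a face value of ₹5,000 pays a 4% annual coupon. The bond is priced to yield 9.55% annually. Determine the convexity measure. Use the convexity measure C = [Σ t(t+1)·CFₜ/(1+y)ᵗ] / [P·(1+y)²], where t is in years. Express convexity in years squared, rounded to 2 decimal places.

47.93

With y = 0.0955:
  t   CF        PV=CF/(1+0.0955)^t    t·PV        t(t+1)·PV
  1       200.00       182.5650       182.5650         365.1301
  2       200.00       166.6500       333.2999         999.8998
  3       200.00       152.1223       456.3669       1,825.4675
  4       200.00       138.8611       555.4442       2,777.2211
  5       200.00       126.7559       633.7794       3,802.6762
  6       200.00       115.7060       694.2357       4,859.6500
  7       200.00       105.6193       739.3352       5,914.6813
  8     5,200.00     2,506.7111    20,053.6890     180,483.2010
  Σ                  3,494.9906    23,648.7153     201,027.9270
P = 3,494.9906.
Convexity = Σ t(t+1)·PV / [P·(1+y)²] = 201,027.9270 / (3,494.9906 × 1.200120) = 47.92759.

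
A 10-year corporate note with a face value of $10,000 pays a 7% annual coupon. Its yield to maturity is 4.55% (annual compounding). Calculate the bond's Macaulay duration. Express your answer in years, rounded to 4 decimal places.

7.7471 years

Periodic yield y = 0.0455. Discount each cash flow and weight by its year:
  t   CF        PV=CF/(1+0.0455)^t    t·PV
  1       700.00       669.5361       669.5361
  2       700.00       640.3980     1,280.7960
  3       700.00       612.5280     1,837.5839
  4       700.00       585.8709     2,343.4834
  5       700.00       560.3738     2,801.8692
  6       700.00       535.9865     3,215.9187
  7       700.00       512.6604     3,588.6229
  8       700.00       490.3495     3,922.7961
  9       700.00       469.0096     4,221.0861
  10   10,700.00     6,857.1462    68,571.4615
  Σ                 11,933.8589    92,453.1540
Price P = Σ PV = 11,933.8589.
Macaulay duration = Σ(t·PV) / P = 92,453.1540 / 11,933.8589 = 7.74713 years.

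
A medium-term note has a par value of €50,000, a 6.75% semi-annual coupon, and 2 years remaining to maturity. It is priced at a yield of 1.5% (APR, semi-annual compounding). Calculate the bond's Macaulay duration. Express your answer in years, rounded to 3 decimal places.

Periodic yield y = 0.0075. Discount each cash flow and weight by its period:
  t   CF        PV=CF/(1+0.0075)^t    t·PV
  1     1,687.50     1,674.9380     1,674.9380
  2     1,687.50     1,662.4694     3,324.9389
  3     1,687.50     1,650.0937     4,950.2812
  4    51,687.50    50,165.5188   200,662.0750
  Σ                 55,153.0199   210,612.2331
Price P = Σ PV = 55,153.0199.
Macaulay duration = Σ(t·PV) / P = 210,612.2331 / 55,153.0199 = 3.81869 half-year periods.
In years: 3.81869 / 2 = 1.90934 years.

1.909 years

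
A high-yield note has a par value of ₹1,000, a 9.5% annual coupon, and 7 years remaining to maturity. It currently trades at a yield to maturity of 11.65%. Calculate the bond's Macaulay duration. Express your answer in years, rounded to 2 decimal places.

Periodic yield y = 0.1165. Discount each cash flow and weight by its year:
  t   CF        PV=CF/(1+0.1165)^t    t·PV
  1        95.00        85.0873        85.0873
  2        95.00        76.2090       152.4180
  3        95.00        68.2570       204.7711
  4        95.00        61.1348       244.5393
  5        95.00        54.7558       273.7789
  6        95.00        49.0423       294.2541
  7     1,095.00       506.2943     3,544.0600
  Σ                    900.7806     4,798.9087
Price P = Σ PV = 900.7806.
Macaulay duration = Σ(t·PV) / P = 4,798.9087 / 900.7806 = 5.32750 years.

5.33 years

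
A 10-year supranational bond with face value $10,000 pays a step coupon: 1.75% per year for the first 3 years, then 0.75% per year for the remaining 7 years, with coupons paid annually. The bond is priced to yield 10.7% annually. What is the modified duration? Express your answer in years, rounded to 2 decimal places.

Periodic yield y = 0.107. First find Macaulay duration:
  t   CF        PV=CF/(1+0.107)^t    t·PV
  1       175.00       158.0849       158.0849
  2       175.00       142.8048       285.6096
  3       175.00       129.0016       387.0049
  4        75.00        49.9426       199.7702
  5        75.00        45.1152       225.5761
  6        75.00        40.7545       244.5270
  7        75.00        36.8153       257.7068
  8        75.00        33.2568       266.0543
  9        75.00        30.0423       270.3804
  10   10,075.00     3,645.5986    36,455.9858
  Σ                  4,311.4165    38,750.7001
P = 4,311.4165; Macaulay duration = 38,750.7001 / 4,311.4165 = 8.98793 years.
Modified duration = D_Mac / (1 + y) = 8.98793 / 1.107 = 8.11918 years.

8.12 years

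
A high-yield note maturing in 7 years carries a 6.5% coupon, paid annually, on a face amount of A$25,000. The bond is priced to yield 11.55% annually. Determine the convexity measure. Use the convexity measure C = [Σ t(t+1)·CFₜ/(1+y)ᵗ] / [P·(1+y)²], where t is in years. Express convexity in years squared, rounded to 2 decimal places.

33.70

With y = 0.1155:
  t   CF        PV=CF/(1+0.1155)^t    t·PV        t(t+1)·PV
  1     1,625.00     1,456.7459     1,456.7459       2,913.4917
  2     1,625.00     1,305.9129     2,611.8258       7,835.4775
  3     1,625.00     1,170.6974     3,512.0921      14,048.3684
  4     1,625.00     1,049.4822     4,197.9287      20,989.6435
  5     1,625.00       940.8177     4,704.0886      28,224.5318
  6     1,625.00       843.4045     5,060.4270      35,422.9893
  7    26,625.00    12,388.0399    86,716.2790     693,730.2322
  Σ                 19,155.1004   108,259.3872     803,164.7344
P = 19,155.1004.
Convexity = Σ t(t+1)·PV / [P·(1+y)²] = 803,164.7344 / (19,155.1004 × 1.244340) = 33.69621.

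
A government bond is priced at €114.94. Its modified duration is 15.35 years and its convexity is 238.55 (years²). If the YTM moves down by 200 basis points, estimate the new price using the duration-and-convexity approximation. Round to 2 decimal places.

Duration effect: -D_mod·Δy = -15.35 × (-0.02) = +0.307000
Convexity effect: ½·C·(Δy)² = 0.5 × 238.55 × (-0.02)² = +0.0477100
ΔP/P ≈ +0.307000 + 0.0477100 = +0.354710
New price ≈ 114.94 × (1 + 0.354710) = 155.7103674.

€155.71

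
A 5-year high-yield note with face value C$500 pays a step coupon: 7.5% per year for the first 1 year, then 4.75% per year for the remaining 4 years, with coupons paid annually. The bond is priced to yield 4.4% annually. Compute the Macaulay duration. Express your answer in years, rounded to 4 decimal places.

4.4801 years

Periodic yield y = 0.044. Discount each cash flow and weight by its year:
  t   CF        PV=CF/(1+0.044)^t    t·PV
  1        37.50        35.9195        35.9195
  2        23.75        21.7903        43.5805
  3        23.75        20.8719        62.6157
  4        23.75        19.9922        79.9690
  5       523.75       422.3004     2,111.5022
  Σ                    520.8744     2,333.5870
Price P = Σ PV = 520.8744.
Macaulay duration = Σ(t·PV) / P = 2,333.5870 / 520.8744 = 4.48013 years.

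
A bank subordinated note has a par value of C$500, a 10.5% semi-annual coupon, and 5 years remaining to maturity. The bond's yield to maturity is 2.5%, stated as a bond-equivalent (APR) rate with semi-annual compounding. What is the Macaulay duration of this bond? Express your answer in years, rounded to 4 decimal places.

4.1781 years

Periodic yield y = 0.0125. Discount each cash flow and weight by its period:
  t   CF        PV=CF/(1+0.0125)^t    t·PV
  1        26.25        25.9259        25.9259
  2        26.25        25.6059        51.2117
  3        26.25        25.2897        75.8692
  4        26.25        24.9775        99.9100
  5        26.25        24.6691       123.3457
  6        26.25        24.3646       146.1875
  7        26.25        24.0638       168.4466
  8        26.25        23.7667       190.1337
  9        26.25        23.4733       211.2596
  10      526.25       464.7740     4,647.7396
  Σ                    686.9105     5,740.0296
Price P = Σ PV = 686.9105.
Macaulay duration = Σ(t·PV) / P = 5,740.0296 / 686.9105 = 8.35630 half-year periods.
In years: 8.35630 / 2 = 4.17815 years.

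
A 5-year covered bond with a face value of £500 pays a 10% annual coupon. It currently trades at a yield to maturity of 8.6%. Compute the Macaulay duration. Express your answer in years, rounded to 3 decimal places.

Periodic yield y = 0.086. Discount each cash flow and weight by its year:
  t   CF        PV=CF/(1+0.086)^t    t·PV
  1        50.00        46.0405        46.0405
  2        50.00        42.3946        84.7892
  3        50.00        39.0374       117.1121
  4        50.00        35.9460       143.7840
  5       550.00       364.0940     1,820.4702
  Σ                    527.5125     2,212.1960
Price P = Σ PV = 527.5125.
Macaulay duration = Σ(t·PV) / P = 2,212.1960 / 527.5125 = 4.19364 years.

4.194 years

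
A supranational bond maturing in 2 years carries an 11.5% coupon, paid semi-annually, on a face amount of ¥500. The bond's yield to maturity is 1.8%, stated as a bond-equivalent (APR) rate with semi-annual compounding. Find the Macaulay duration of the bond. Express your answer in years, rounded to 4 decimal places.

1.8572 years

Periodic yield y = 0.009. Discount each cash flow and weight by its period:
  t   CF        PV=CF/(1+0.009)^t    t·PV
  1        28.75        28.4936        28.4936
  2        28.75        28.2394        56.4788
  3        28.75        27.9875        83.9625
  4       528.75       510.1357     2,040.5428
  Σ                    594.8562     2,209.4777
Price P = Σ PV = 594.8562.
Macaulay duration = Σ(t·PV) / P = 2,209.4777 / 594.8562 = 3.71431 half-year periods.
In years: 3.71431 / 2 = 1.85715 years.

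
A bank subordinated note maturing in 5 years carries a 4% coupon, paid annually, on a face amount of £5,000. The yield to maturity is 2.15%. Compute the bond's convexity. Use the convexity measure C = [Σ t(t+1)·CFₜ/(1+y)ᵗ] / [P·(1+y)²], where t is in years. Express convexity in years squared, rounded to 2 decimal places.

With y = 0.0215:
  t   CF        PV=CF/(1+0.0215)^t    t·PV        t(t+1)·PV
  1       200.00       195.7905       195.7905         391.5810
  2       200.00       191.6696       383.3392       1,150.0176
  3       200.00       187.6354       562.9063       2,251.6253
  4       200.00       183.6862       734.7448       3,673.7238
  5     5,200.00     4,675.3216    23,376.6079     140,259.6476
  Σ                  5,434.1033    25,253.3888     147,726.5955
P = 5,434.1033.
Convexity = Σ t(t+1)·PV / [P·(1+y)²] = 147,726.5955 / (5,434.1033 × 1.043462) = 26.05278.

26.05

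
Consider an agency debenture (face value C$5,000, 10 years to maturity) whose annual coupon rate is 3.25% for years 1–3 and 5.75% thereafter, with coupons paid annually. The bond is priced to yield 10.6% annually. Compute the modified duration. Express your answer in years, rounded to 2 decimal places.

Periodic yield y = 0.106. First find Macaulay duration:
  t   CF        PV=CF/(1+0.106)^t    t·PV
  1       162.50       146.9259       146.9259
  2       162.50       132.8444       265.6887
  3       162.50       120.1124       360.3373
  4       287.50       192.1398       768.5592
  5       287.50       173.7250       868.6248
  6       287.50       157.0750       942.4500
  7       287.50       142.0208       994.1456
  8       287.50       128.4094     1,027.2752
  9       287.50       116.1025     1,044.9228
  10    5,287.50     1,930.6303    19,306.3027
  Σ                  3,239.9854    25,725.2323
P = 3,239.9854; Macaulay duration = 25,725.2323 / 3,239.9854 = 7.93992 years.
Modified duration = D_Mac / (1 + y) = 7.93992 / 1.106 = 7.17895 years.

7.18 years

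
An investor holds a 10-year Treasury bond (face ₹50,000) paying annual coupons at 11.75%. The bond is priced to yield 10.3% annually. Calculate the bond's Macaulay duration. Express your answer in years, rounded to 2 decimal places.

6.53 years

Periodic yield y = 0.103. Discount each cash flow and weight by its year:
  t   CF        PV=CF/(1+0.103)^t    t·PV
  1     5,875.00     5,326.3826     5,326.3826
  2     5,875.00     4,828.9960     9,657.9920
  3     5,875.00     4,378.0562    13,134.1686
  4     5,875.00     3,969.2259    15,876.9038
  5     5,875.00     3,598.5729    17,992.8647
  6     5,875.00     3,262.5321    19,575.1927
  7     5,875.00     2,957.8714    20,705.0996
  8     5,875.00     2,681.6604    21,453.2828
  9     5,875.00     2,431.2424    21,881.1815
  10   55,875.00    20,963.4333   209,634.3334
  Σ                 54,397.9733   355,237.4017
Price P = Σ PV = 54,397.9733.
Macaulay duration = Σ(t·PV) / P = 355,237.4017 / 54,397.9733 = 6.53034 years.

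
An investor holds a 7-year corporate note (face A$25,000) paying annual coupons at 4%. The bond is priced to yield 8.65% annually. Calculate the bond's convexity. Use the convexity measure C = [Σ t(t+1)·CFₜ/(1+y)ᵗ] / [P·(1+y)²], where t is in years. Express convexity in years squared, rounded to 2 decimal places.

39.54

With y = 0.0865:
  t   CF        PV=CF/(1+0.0865)^t    t·PV        t(t+1)·PV
  1     1,000.00       920.3866       920.3866       1,840.7731
  2     1,000.00       847.1114     1,694.2228       5,082.6685
  3     1,000.00       779.6700     2,339.0099       9,356.0397
  4     1,000.00       717.5978     2,870.3911      14,351.9553
  5     1,000.00       660.4673     3,302.3367      19,814.0202
  6     1,000.00       607.8853     3,647.3116      25,531.1811
  7    26,000.00    14,546.7252   101,827.0761     814,616.6087
  Σ                 19,079.8435   116,600.7348     890,593.2466
P = 19,079.8435.
Convexity = Σ t(t+1)·PV / [P·(1+y)²] = 890,593.2466 / (19,079.8435 × 1.180482) = 39.54077.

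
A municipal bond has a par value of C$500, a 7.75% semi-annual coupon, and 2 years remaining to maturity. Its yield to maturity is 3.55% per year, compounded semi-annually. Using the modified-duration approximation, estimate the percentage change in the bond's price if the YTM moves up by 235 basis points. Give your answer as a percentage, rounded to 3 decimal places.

Periodic yield y = 0.01775. Modified duration first:
  t   CF        PV=CF/(1+0.01775)^t    t·PV
  1       19.375        19.0371        19.0371
  2       19.375        18.7051        37.4102
  3       19.375        18.3789        55.1366
  4      519.375       484.0794     1,936.3176
  Σ                    540.2004     2,047.9014
P = 540.2004; D_Mac = 3.79100 half-year periods = 1.89550 yrs; D_mod = 1.89550/(1+0.01775) = 1.86244 yrs.
ΔP/P ≈ -D_mod · Δy = -1.86244 × (+0.0235) = -0.043767 = -4.3767%.

-4.377%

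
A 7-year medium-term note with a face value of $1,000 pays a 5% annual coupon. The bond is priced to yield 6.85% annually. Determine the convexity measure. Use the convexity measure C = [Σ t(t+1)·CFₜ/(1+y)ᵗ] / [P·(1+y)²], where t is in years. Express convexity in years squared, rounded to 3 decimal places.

With y = 0.0685:
  t   CF        PV=CF/(1+0.0685)^t    t·PV        t(t+1)·PV
  1        50.00        46.7946        46.7946          93.5891
  2        50.00        43.7946        87.5893         262.7678
  3        50.00        40.9870       122.9611         491.8443
  4        50.00        38.3594       153.4376         767.1882
  5        50.00        35.9002       179.5012       1,077.0072
  6        50.00        33.5987       201.5924       1,411.1466
  7     1,050.00       660.3400     4,622.3801      36,979.0407
  Σ                    899.7746     5,414.2562      41,082.5840
P = 899.7746.
Convexity = Σ t(t+1)·PV / [P·(1+y)²] = 41,082.5840 / (899.7746 × 1.141692) = 39.99217.

39.992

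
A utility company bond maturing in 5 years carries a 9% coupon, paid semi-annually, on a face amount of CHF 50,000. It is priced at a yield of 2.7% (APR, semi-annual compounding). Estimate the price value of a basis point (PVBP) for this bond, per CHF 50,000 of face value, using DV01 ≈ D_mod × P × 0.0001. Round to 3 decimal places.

Periodic yield y = 0.0135.
  t   CF        PV=CF/(1+0.0135)^t    t·PV
  1     2,250.00     2,220.0296     2,220.0296
  2     2,250.00     2,190.4584     4,380.9168
  3     2,250.00     2,161.2811     6,483.8434
  4     2,250.00     2,132.4925     8,529.9699
  5     2,250.00     2,104.0873    10,520.4365
  6     2,250.00     2,076.0605    12,456.3628
  7     2,250.00     2,048.4070    14,338.8489
  8     2,250.00     2,021.1218    16,168.9747
  9     2,250.00     1,994.2001    17,947.8012
  10   52,250.00    45,692.9044   456,929.0443
  Σ                 64,641.0427   549,976.2280
P = 64,641.0427; D_Mac = 8.50816 half-year periods = 4.25408 yrs; D_mod = 4.19741 yrs.
DV01 ≈ 4.19741 × 64,641.0427 × 0.0001 = 27.132522.

CHF 27.133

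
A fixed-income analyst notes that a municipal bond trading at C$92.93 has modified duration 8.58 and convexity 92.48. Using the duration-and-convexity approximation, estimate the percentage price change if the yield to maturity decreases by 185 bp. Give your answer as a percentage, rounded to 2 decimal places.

Duration effect: -D_mod·Δy = -8.58 × (-0.0185) = +0.158730
Convexity effect: ½·C·(Δy)² = 0.5 × 92.48 × (-0.0185)² = +0.01582564
ΔP/P ≈ +0.158730 + 0.01582564 = +0.17455564
= +17.455564%.

+17.46%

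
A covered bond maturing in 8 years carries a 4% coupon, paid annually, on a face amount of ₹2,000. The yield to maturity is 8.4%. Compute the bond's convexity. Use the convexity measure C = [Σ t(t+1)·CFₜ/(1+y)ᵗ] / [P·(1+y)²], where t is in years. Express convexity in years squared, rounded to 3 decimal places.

49.435

With y = 0.084:
  t   CF        PV=CF/(1+0.084)^t    t·PV        t(t+1)·PV
  1        80.00        73.8007        73.8007         147.6015
  2        80.00        68.0819       136.1637         408.4912
  3        80.00        62.8061       188.4184         753.6737
  4        80.00        57.9392       231.7570       1,158.7850
  5        80.00        53.4495       267.2475       1,603.4847
  6        80.00        49.3076       295.8459       2,070.9212
  7        80.00        45.4868       318.4073       2,547.2586
  8     2,080.00     1,091.0109     8,728.0870      78,552.7826
  Σ                  1,501.8828    10,239.7275      87,242.9986
P = 1,501.8828.
Convexity = Σ t(t+1)·PV / [P·(1+y)²] = 87,242.9986 / (1,501.8828 × 1.175056) = 49.43516.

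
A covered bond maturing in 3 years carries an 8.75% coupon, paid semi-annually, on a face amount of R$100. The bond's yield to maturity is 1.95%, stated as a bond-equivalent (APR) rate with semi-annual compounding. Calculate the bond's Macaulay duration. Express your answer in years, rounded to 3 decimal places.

2.732 years

Periodic yield y = 0.00975. Discount each cash flow and weight by its period:
  t   CF        PV=CF/(1+0.00975)^t    t·PV
  1        4.375         4.3328         4.3328
  2        4.375         4.2909         8.5818
  3        4.375         4.2495        12.7485
  4        4.375         4.2085        16.8338
  5        4.375         4.1678        20.8391
  6      104.375        98.4721       590.8328
  Σ                    119.7216       654.1687
Price P = Σ PV = 119.7216.
Macaulay duration = Σ(t·PV) / P = 654.1687 / 119.7216 = 5.46408 half-year periods.
In years: 5.46408 / 2 = 2.73204 years.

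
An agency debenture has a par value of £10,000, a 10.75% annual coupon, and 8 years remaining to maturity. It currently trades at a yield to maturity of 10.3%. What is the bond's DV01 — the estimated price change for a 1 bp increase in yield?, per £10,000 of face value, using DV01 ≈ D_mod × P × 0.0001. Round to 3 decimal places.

£5.363

Periodic yield y = 0.103.
  t   CF        PV=CF/(1+0.103)^t    t·PV
  1     1,075.00       974.6147       974.6147
  2     1,075.00       883.6035     1,767.2070
  3     1,075.00       801.0911     2,403.2734
  4     1,075.00       726.2839     2,905.1356
  5     1,075.00       658.4623     3,292.3114
  6     1,075.00       596.9740     3,581.8438
  7     1,075.00       541.2275     3,788.5927
  8    11,075.00     5,055.2151    40,441.7204
  Σ                 10,237.4721    59,154.6990
P = 10,237.4721; D_Mac = 5.77825 yrs; D_mod = 5.23867 yrs.
DV01 ≈ 5.23867 × 10,237.4721 × 0.0001 = 5.363073.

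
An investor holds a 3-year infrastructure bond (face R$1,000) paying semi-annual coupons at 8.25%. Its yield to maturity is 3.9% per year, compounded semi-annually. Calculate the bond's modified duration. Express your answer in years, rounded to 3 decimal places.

Periodic yield y = 0.0195. First find Macaulay duration:
  t   CF        PV=CF/(1+0.0195)^t    t·PV
  1        41.25        40.4610        40.4610
  2        41.25        39.6871        79.3742
  3        41.25        38.9280       116.7840
  4        41.25        38.1834       152.7338
  5        41.25        37.4531       187.2655
  6     1,041.25       927.3243     5,563.9457
  Σ                  1,122.0370     6,140.5643
P = 1,122.0370; Macaulay duration = 6,140.5643 / 1,122.0370 = 5.47269 half-year periods = 2.73635 years.
Modified duration = D_Mac / (1 + y) = 2.73635 / 1.0195 = 2.68401 years.

2.684 years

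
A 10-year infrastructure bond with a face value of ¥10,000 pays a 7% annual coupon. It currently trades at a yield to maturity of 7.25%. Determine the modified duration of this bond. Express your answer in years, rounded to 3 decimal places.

6.985 years

Periodic yield y = 0.0725. First find Macaulay duration:
  t   CF        PV=CF/(1+0.0725)^t    t·PV
  1       700.00       652.6807       652.6807
  2       700.00       608.5600     1,217.1201
  3       700.00       567.4220     1,702.2659
  4       700.00       529.0648     2,116.2590
  5       700.00       493.3005     2,466.5024
  6       700.00       459.9538     2,759.7230
  7       700.00       428.8614     3,002.0296
  8       700.00       399.8707     3,198.9660
  9       700.00       372.8399     3,355.5587
  10   10,700.00     5,313.8681    53,138.6809
  Σ                  9,826.4218    73,609.7862
P = 9,826.4218; Macaulay duration = 73,609.7862 / 9,826.4218 = 7.49101 years.
Modified duration = D_Mac / (1 + y) = 7.49101 / 1.0725 = 6.98462 years.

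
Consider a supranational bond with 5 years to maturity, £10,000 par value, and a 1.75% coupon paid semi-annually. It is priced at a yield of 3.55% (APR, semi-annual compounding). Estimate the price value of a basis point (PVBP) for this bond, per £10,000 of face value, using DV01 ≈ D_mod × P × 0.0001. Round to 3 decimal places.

£4.329

Periodic yield y = 0.01775.
  t   CF        PV=CF/(1+0.01775)^t    t·PV
  1        87.50        85.9740        85.9740
  2        87.50        84.4745       168.9491
  3        87.50        83.0013       249.0038
  4        87.50        81.5537       326.2148
  5        87.50        80.1314       400.6568
  6        87.50        78.7338       472.4030
  7        87.50        77.3607       541.5248
  8        87.50        76.0115       608.0918
  9        87.50        74.6858       672.1722
  10   10,087.50     8,460.0404    84,600.4040
  Σ                  9,181.9670    88,125.3942
P = 9,181.9670; D_Mac = 9.59766 half-year periods = 4.79883 yrs; D_mod = 4.71514 yrs.
DV01 ≈ 4.71514 × 9,181.9670 × 0.0001 = 4.329422.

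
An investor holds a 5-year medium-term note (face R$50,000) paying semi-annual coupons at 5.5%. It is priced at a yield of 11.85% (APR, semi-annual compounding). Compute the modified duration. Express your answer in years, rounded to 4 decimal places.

4.0975 years

Periodic yield y = 0.05925. First find Macaulay duration:
  t   CF        PV=CF/(1+0.05925)^t    t·PV
  1     1,375.00     1,298.0883     1,298.0883
  2     1,375.00     1,225.4787     2,450.9573
  3     1,375.00     1,156.9305     3,470.7916
  4     1,375.00     1,092.2167     4,368.8667
  5     1,375.00     1,031.1227     5,155.6133
  6     1,375.00       973.4460     5,840.6760
  7     1,375.00       918.9955     6,432.9686
  8     1,375.00       867.5908     6,940.7261
  9     1,375.00       819.0614     7,371.5523
  10   51,375.00    28,891.3016   288,913.0161
  Σ                 38,274.2321   332,243.2563
P = 38,274.2321; Macaulay duration = 332,243.2563 / 38,274.2321 = 8.68060 half-year periods = 4.34030 years.
Modified duration = D_Mac / (1 + y) = 4.34030 / 1.05925 = 4.09752 years.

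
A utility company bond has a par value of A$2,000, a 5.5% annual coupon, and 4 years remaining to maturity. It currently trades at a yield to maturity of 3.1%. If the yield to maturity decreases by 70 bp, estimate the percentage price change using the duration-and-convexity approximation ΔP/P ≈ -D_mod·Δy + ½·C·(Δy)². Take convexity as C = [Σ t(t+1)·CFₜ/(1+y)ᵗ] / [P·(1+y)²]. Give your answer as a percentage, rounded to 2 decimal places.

+2.56%

With y = 0.031:
  t   CF        PV=CF/(1+0.031)^t    t·PV        t(t+1)·PV
  1       110.00       106.6925       106.6925         213.3851
  2       110.00       103.4845       206.9690         620.9071
  3       110.00       100.3730       301.1189       1,204.4754
  4     2,110.00     1,867.4449     7,469.7796      37,348.8978
  Σ                  2,177.9949     8,084.5600      39,387.6653
P = 2,177.9949; D_Mac = 3.71193 yrs; D_mod = 3.60032 yrs; C = 17.01320.
Duration effect: -3.60032 × (-0.007) = +0.025202
Convexity effect: 0.5 × 17.01320 × (-0.007)² = +0.0004168
ΔP/P ≈ +0.025202 + 0.0004168 = +0.025619 = +2.5619%.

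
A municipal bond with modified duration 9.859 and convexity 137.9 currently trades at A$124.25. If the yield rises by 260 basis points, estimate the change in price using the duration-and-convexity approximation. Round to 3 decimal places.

Duration effect: -D_mod·Δy = -9.859 × (+0.026) = -0.256334
Convexity effect: ½·C·(Δy)² = 0.5 × 137.9 × (0.026)² = +0.0466102
ΔP/P ≈ -0.256334 + 0.0466102 = -0.2097238
ΔP ≈ 124.25 × (-0.2097238) = -26.05818215.

-A$26.058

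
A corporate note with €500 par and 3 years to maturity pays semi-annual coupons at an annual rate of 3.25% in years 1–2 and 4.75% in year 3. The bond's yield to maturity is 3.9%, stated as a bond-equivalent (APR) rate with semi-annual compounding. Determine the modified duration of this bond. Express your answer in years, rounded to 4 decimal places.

Periodic yield y = 0.0195. First find Macaulay duration:
  t   CF        PV=CF/(1+0.0195)^t    t·PV
  1        8.125         7.9696         7.9696
  2        8.125         7.8172        15.6343
  3        8.125         7.6676        23.0029
  4        8.125         7.5210        30.0839
  5       11.875        10.7820        53.9098
  6      511.875       455.8695     2,735.2170
  Σ                    497.6268     2,865.8175
P = 497.6268; Macaulay duration = 2,865.8175 / 497.6268 = 5.75897 half-year periods = 2.87948 years.
Modified duration = D_Mac / (1 + y) = 2.87948 / 1.0195 = 2.82441 years.

2.8244 years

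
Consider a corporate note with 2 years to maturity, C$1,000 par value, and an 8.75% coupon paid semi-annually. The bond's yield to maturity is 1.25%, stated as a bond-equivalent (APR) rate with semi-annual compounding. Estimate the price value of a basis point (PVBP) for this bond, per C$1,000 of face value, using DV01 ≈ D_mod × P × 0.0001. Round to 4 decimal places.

Periodic yield y = 0.00625.
  t   CF        PV=CF/(1+0.00625)^t    t·PV
  1        43.75        43.4783        43.4783
  2        43.75        43.2082        86.4164
  3        43.75        42.9398       128.8195
  4     1,043.75     1,018.0589     4,072.2357
  Σ                  1,147.6852     4,330.9499
P = 1,147.6852; D_Mac = 3.77364 half-year periods = 1.88682 yrs; D_mod = 1.87510 yrs.
DV01 ≈ 1.87510 × 1,147.6852 × 0.0001 = 0.215202.

C$0.2152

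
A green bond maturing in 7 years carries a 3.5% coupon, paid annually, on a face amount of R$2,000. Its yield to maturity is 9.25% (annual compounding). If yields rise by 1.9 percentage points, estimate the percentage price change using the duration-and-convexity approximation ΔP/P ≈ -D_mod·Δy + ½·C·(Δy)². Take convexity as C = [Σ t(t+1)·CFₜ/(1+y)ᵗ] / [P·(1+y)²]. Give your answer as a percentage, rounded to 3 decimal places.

-10.029%

With y = 0.0925:
  t   CF        PV=CF/(1+0.0925)^t    t·PV        t(t+1)·PV
  1        70.00        64.0732        64.0732         128.1465
  2        70.00        58.6483       117.2965         351.8896
  3        70.00        53.6826       161.0479         644.1914
  4        70.00        49.1374       196.5496         982.7482
  5        70.00        44.9770       224.8852       1,349.3110
  6        70.00        41.1689       247.0135       1,729.0942
  7     2,070.00     1,114.3464     7,800.4250      62,403.4001
  Σ                  1,426.0339     8,811.2909      67,588.7809
P = 1,426.0339; D_Mac = 6.17888 yrs; D_mod = 5.65572 yrs; C = 39.71018.
Duration effect: -5.65572 × (+0.019) = -0.107459
Convexity effect: 0.5 × 39.71018 × (0.019)² = +0.0071677
ΔP/P ≈ -0.107459 + 0.0071677 = -0.100291 = -10.0291%.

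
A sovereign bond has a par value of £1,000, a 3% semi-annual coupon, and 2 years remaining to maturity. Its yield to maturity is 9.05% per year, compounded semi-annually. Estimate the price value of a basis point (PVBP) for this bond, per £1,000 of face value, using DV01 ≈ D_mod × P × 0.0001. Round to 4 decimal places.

Periodic yield y = 0.04525.
  t   CF        PV=CF/(1+0.04525)^t    t·PV
  1        15.00        14.3506        14.3506
  2        15.00        13.7294        27.4588
  3        15.00        13.1350        39.4051
  4     1,015.00       850.3258     3,401.3031
  Σ                    891.5408     3,482.5175
P = 891.5408; D_Mac = 3.90618 half-year periods = 1.95309 yrs; D_mod = 1.86854 yrs.
DV01 ≈ 1.86854 × 891.5408 × 0.0001 = 0.166588.

£0.1666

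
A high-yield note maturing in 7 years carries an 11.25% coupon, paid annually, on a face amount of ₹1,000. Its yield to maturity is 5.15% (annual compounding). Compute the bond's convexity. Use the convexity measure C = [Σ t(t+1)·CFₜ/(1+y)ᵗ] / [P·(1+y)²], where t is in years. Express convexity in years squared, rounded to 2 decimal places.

With y = 0.0515:
  t   CF        PV=CF/(1+0.0515)^t    t·PV        t(t+1)·PV
  1       112.50       106.9900       106.9900         213.9800
  2       112.50       101.7499       203.4998         610.4994
  3       112.50        96.7664       290.2993       1,161.1971
  4       112.50        92.0270       368.1081       1,840.5406
  5       112.50        87.5198       437.5988       2,625.5929
  6       112.50        83.2333       499.3995       3,495.7966
  7     1,112.50       782.7716     5,479.4015      43,835.2116
  Σ                  1,351.0580     7,385.2970      53,782.8182
P = 1,351.0580.
Convexity = Σ t(t+1)·PV / [P·(1+y)²] = 53,782.8182 / (1,351.0580 × 1.105652) = 36.00402.

36.00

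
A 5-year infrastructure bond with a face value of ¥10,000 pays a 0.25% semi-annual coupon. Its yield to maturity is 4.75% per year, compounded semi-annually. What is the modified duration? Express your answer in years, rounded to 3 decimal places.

Periodic yield y = 0.02375. First find Macaulay duration:
  t   CF        PV=CF/(1+0.02375)^t    t·PV
  1        12.50        12.2100        12.2100
  2        12.50        11.9268        23.8535
  3        12.50        11.6501        34.9502
  4        12.50        11.3798        45.5192
  5        12.50        11.1158        55.5790
  6        12.50        10.8579        65.1475
  7        12.50        10.6060        74.2422
  8        12.50        10.3600        82.8798
  9        12.50        10.1196        91.0767
  10   10,012.50     7,917.7791    79,177.7911
  Σ                  8,018.0051    79,663.2491
P = 8,018.0051; Macaulay duration = 79,663.2491 / 8,018.0051 = 9.93554 half-year periods = 4.96777 years.
Modified duration = D_Mac / (1 + y) = 4.96777 / 1.02375 = 4.85252 years.

4.853 years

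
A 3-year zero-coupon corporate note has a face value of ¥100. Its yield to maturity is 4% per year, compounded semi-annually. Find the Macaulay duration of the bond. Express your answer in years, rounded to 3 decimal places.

3.000 years

A zero-coupon bond has a single cash flow at maturity, so its Macaulay duration equals its maturity: 3 years.
(Equivalently: 6 semi-annual periods ÷ 2 = 3 years.)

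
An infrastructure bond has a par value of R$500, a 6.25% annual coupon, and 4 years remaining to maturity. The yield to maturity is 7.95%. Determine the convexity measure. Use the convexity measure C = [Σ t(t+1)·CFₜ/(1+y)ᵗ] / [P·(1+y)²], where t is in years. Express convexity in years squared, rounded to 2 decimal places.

With y = 0.0795:
  t   CF        PV=CF/(1+0.0795)^t    t·PV        t(t+1)·PV
  1        31.25        28.9486        28.9486          57.8972
  2        31.25        26.8167        53.6333         160.9000
  3        31.25        24.8417        74.5252         298.1009
  4       531.25       391.2086     1,564.8343       7,824.1713
  Σ                    471.8156     1,721.9414       8,341.0694
P = 471.8156.
Convexity = Σ t(t+1)·PV / [P·(1+y)²] = 8,341.0694 / (471.8156 × 1.165320) = 15.17065.

15.17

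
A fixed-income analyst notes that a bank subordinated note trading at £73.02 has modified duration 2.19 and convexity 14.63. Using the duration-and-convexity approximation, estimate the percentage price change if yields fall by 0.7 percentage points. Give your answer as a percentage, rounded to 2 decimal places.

+1.57%

Duration effect: -D_mod·Δy = -2.19 × (-0.007) = +0.015330
Convexity effect: ½·C·(Δy)² = 0.5 × 14.63 × (-0.007)² = +0.000358435
ΔP/P ≈ +0.015330 + 0.000358435 = +0.015688435
= +1.5688435%.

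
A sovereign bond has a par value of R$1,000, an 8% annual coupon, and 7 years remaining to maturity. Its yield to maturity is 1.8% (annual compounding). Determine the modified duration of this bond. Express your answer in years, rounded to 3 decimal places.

5.755 years

Periodic yield y = 0.018. First find Macaulay duration:
  t   CF        PV=CF/(1+0.018)^t    t·PV
  1        80.00        78.5855        78.5855
  2        80.00        77.1959       154.3919
  3        80.00        75.8310       227.4929
  4        80.00        74.4902       297.9606
  5        80.00        73.1730       365.8652
  6        80.00        71.8792       431.2753
  7     1,080.00       953.2116     6,672.4811
  Σ                  1,404.3664     8,228.0524
P = 1,404.3664; Macaulay duration = 8,228.0524 / 1,404.3664 = 5.85891 years.
Modified duration = D_Mac / (1 + y) = 5.85891 / 1.018 = 5.75531 years.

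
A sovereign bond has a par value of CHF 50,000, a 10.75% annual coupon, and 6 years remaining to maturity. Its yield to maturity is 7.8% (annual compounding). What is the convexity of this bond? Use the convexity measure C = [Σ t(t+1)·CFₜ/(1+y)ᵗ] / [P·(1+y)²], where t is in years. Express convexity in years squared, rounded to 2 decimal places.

26.66

With y = 0.078:
  t   CF        PV=CF/(1+0.078)^t    t·PV        t(t+1)·PV
  1     5,375.00     4,986.0853     4,986.0853       9,972.1707
  2     5,375.00     4,625.3111     9,250.6222      27,751.8665
  3     5,375.00     4,290.6411    12,871.9232      51,487.6929
  4     5,375.00     3,980.1865    15,920.7461      79,603.7305
  5     5,375.00     3,692.1953    18,460.9765     110,765.8588
  6    55,375.00    35,285.8980   211,715.3879   1,482,007.7151
  Σ                 56,860.3173   273,205.7412   1,761,589.0345
P = 56,860.3173.
Convexity = Σ t(t+1)·PV / [P·(1+y)²] = 1,761,589.0345 / (56,860.3173 × 1.162084) = 26.65986.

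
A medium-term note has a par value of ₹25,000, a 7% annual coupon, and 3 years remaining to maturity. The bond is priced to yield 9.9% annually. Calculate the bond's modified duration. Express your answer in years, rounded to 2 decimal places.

2.55 years

Periodic yield y = 0.099. First find Macaulay duration:
  t   CF        PV=CF/(1+0.099)^t    t·PV
  1     1,750.00     1,592.3567     1,592.3567
  2     1,750.00     1,448.9142     2,897.8284
  3    26,750.00    20,152.5826    60,457.7477
  Σ                 23,193.8534    64,947.9327
P = 23,193.8534; Macaulay duration = 64,947.9327 / 23,193.8534 = 2.80022 years.
Modified duration = D_Mac / (1 + y) = 2.80022 / 1.099 = 2.54797 years.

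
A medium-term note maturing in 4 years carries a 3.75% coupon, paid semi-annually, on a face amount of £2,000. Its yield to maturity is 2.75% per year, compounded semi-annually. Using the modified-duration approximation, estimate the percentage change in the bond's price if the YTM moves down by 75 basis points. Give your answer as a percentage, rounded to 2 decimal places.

Periodic yield y = 0.01375. Modified duration first:
  t   CF        PV=CF/(1+0.01375)^t    t·PV
  1        37.50        36.9914        36.9914
  2        37.50        36.4896        72.9793
  3        37.50        35.9947       107.9841
  4        37.50        35.5065       142.0260
  5        37.50        35.0249       175.1245
  6        37.50        34.5498       207.2991
  7        37.50        34.0812       238.5686
  8     2,037.50     1,826.6304    14,613.0431
  Σ                  2,075.2686    15,594.0160
P = 2,075.2686; D_Mac = 7.51422 half-year periods = 3.75711 yrs; D_mod = 3.75711/(1+0.01375) = 3.70615 yrs.
ΔP/P ≈ -D_mod · Δy = -3.70615 × (-0.0075) = +0.027796 = +2.7796%.

+2.78%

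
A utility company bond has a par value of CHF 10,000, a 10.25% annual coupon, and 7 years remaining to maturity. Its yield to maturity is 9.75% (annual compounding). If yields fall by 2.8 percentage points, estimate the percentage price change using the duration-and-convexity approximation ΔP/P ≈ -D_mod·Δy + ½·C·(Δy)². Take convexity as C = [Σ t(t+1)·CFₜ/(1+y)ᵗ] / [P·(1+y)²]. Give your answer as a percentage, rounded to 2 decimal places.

+14.90%

With y = 0.0975:
  t   CF        PV=CF/(1+0.0975)^t    t·PV        t(t+1)·PV
  1     1,025.00       933.9408       933.9408       1,867.8815
  2     1,025.00       850.9711     1,701.9422       5,105.8266
  3     1,025.00       775.3723     2,326.1169       9,304.4675
  4     1,025.00       706.4896     2,825.9582      14,129.7912
  5     1,025.00       643.7263     3,218.6313      19,311.7876
  6     1,025.00       586.5387     3,519.2324      24,634.6265
  7    11,025.00     5,748.3989    40,238.7921     321,910.3370
  Σ                 10,245.4376    54,764.6138     396,264.7180
P = 10,245.4376; D_Mac = 5.34527 yrs; D_mod = 4.87040 yrs; C = 32.11041.
Duration effect: -4.87040 × (-0.028) = +0.136371
Convexity effect: 0.5 × 32.11041 × (-0.028)² = +0.0125873
ΔP/P ≈ +0.136371 + 0.0125873 = +0.148959 = +14.8959%.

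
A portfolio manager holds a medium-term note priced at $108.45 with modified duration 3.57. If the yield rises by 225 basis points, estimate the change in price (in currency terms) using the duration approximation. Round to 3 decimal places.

Duration approximation: ΔP/P ≈ -D_mod · Δy = -3.57 × (+0.0225) = -0.080325.
ΔP ≈ 108.45 × (-0.080325) = -8.71124625.

-$8.711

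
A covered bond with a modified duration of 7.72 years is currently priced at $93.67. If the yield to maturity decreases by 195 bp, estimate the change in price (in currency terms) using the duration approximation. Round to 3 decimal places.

+$14.101

Duration approximation: ΔP/P ≈ -D_mod · Δy = -7.72 × (-0.0195) = +0.150540.
ΔP ≈ 93.67 × (+0.150540) = +14.1010818.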